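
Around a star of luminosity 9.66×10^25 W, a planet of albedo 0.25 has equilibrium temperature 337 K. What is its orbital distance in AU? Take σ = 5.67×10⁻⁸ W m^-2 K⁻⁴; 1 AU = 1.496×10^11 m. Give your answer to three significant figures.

Required flux: S = 4σT⁴/(1−α) = 3900 W m^-2.
Then d = [L/(4πS)]^(1/2) = 4.439×10^10 m, i.e. 0.2968 AU.

0.297 AU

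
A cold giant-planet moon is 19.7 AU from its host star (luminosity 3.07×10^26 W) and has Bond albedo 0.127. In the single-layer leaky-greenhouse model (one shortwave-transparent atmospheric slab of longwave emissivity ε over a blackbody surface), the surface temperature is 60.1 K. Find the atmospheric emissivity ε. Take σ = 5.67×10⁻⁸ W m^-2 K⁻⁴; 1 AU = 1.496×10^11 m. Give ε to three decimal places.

d = 19.7 × 1.496×10^11 m = 2.947×10^12 m.
S = L/(4πd²) = 2.813 W m^-2.
First, T_e = [2.813·(1−0.127)/(4σ)]^(1/4) = 57.36 K.
Inverting T_s⁴ = 2T_e⁴/(2−ε): (T_e/T_s)⁴ = 0.8299, so ε = 2(1 − 0.8299) = 0.3403.

0.340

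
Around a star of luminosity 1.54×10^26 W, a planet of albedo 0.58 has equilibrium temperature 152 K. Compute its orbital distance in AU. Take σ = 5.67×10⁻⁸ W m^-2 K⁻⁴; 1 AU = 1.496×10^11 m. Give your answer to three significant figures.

1.38 AU

Energy balance gives S = 4σT⁴/(1−α) = 288.2 W m^-2.
S = L/(4πd²) → d = √(L/4πS) = √(1.54×10^26/(4π·288.2)) = 2.062×10^11 m = 1.378 AU.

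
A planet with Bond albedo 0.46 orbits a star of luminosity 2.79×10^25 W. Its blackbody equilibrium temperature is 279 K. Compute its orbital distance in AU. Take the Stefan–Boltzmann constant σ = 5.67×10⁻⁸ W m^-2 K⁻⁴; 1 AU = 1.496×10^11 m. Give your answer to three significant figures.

0.197 AU

The flux needed for this T is 4σT⁴/(1−0.46) = 2545 W m^-2.
From L = 4πd²S, d = √(2.79×10^25/(4π·2545)) = 2.954×10^10 m = 0.1974 AU.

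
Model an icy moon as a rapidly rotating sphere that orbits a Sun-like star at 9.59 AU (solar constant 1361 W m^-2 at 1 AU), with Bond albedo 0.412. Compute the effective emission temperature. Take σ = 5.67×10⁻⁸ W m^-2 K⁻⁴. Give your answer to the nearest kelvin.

79 K

By the inverse-square law, S = 1361/9.59² = 14.80 W m^-2.
Averaging over the sphere, the absorbed flux is S(1−α)/4 = 2.175 W m^-2.
In equilibrium σT⁴ equals this, so T = 78.70 K.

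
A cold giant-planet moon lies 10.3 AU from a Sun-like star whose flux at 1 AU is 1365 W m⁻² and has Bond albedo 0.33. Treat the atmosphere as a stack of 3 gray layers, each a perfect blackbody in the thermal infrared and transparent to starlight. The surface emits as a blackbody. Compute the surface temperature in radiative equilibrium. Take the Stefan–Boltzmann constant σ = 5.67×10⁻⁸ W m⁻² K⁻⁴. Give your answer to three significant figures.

Flux at the orbit: S = 1365/(10.3)² = 12.87 W m⁻².
The effective emission temperature is T_e = [S(1−α)/(4σ)]^¼ = 78.52 K.
For an N-layer opaque stack, T_s⁴ = (N+1)T_e⁴, hence T_s = (4)^(1/4)×78.52 K = 111.0 K.

111 kelvin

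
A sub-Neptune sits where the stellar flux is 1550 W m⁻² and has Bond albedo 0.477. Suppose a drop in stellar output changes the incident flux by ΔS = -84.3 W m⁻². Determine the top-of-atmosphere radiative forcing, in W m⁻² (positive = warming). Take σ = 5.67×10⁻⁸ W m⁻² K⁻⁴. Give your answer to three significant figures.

ΔF = Δ[S(1−α)]/4 = (1−0.477)·-84.3/4 = -11.02 W m⁻².

-11.0 W m⁻²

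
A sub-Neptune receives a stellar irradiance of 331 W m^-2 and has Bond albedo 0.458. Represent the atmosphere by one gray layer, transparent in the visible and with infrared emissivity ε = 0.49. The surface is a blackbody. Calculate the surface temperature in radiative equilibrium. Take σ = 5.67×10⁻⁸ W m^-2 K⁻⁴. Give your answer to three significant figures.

180 K

Effective emission temperature (TOA balance): σT_e⁴ = S(1−α)/4 = 44.85 W m^-2 → T_e = 167.7 K.
The surface balance (absorbed SW + ε·downward IR = σT_s⁴) with T_a⁴ = T_s⁴/2 reduces to T_s = T_e·[2/(2−ε)]^¼ = 179.9 K.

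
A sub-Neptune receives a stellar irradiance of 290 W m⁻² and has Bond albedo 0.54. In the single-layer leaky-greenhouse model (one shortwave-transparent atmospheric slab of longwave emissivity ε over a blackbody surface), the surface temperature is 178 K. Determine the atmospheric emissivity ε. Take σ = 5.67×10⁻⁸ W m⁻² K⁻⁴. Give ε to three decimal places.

TOA balance gives T_e = 155.7 K.
Inverting T_s⁴ = 2T_e⁴/(2−ε): (T_e/T_s)⁴ = 0.5859, so ε = 2(1 − 0.5859) = 0.8282.

0.828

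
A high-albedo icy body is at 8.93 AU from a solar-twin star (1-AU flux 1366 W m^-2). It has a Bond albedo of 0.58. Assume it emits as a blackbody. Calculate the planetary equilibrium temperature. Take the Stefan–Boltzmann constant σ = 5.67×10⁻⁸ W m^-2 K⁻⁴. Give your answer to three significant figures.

75.0 K

Flux at the orbit: S = 1366/(8.93)² = 17.13 W m^-2.
Averaging over the sphere, the absorbed flux is S(1−α)/4 = 1.799 W m^-2.
In equilibrium σT⁴ equals this, so T = 75.05 K.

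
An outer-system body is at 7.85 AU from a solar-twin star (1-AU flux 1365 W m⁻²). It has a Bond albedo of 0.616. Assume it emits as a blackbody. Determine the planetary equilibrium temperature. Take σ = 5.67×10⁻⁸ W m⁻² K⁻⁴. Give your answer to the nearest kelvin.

Flux at the orbit: S = 1365/(7.85)² = 22.15 W m⁻².
Absorbed flux (global mean): S(1−α)/4 = 22.15·0.384/4 = 2.126 W m⁻².
Balancing against σT⁴: T = (2.126/5.67×10⁻⁸)^(1/4) = 78.26 K.

78 K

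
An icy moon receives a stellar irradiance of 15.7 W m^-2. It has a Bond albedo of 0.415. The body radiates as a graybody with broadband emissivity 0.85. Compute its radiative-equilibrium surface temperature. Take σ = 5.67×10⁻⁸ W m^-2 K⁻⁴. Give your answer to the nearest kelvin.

83 K

Averaging over the sphere, the absorbed flux is S(1−α)/4 = 2.296 W m^-2.
Radiative balance εσT⁴ = 2.296 gives T = [2.296/(0.85·σ)]^(1/4) = 83.08 K.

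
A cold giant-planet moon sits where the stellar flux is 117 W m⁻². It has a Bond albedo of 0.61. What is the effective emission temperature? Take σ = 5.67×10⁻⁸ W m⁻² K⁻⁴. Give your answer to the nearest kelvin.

Absorbed flux (global mean): S(1−α)/4 = 117.0·0.39/4 = 11.41 W m⁻².
In equilibrium σT⁴ equals this, so T = 119.1 K.

119 K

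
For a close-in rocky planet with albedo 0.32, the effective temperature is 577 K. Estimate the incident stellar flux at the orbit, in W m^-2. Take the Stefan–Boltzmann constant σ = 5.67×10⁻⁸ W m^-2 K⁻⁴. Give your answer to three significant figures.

Invert the energy balance for S: S = 4σT⁴/(1−α).
σT⁴ = 5.67×10⁻⁸·(577)⁴ = 6285 W m^-2.
S = 4·6285/0.68 = 36970 W m^-2.

37000 W m^-2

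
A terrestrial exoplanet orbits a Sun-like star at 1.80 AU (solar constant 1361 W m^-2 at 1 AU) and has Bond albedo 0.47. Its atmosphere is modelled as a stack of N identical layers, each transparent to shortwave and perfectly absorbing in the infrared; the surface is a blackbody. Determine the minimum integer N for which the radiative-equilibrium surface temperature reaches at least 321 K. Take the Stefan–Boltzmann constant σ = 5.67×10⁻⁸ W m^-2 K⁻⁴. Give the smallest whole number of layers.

10

By the inverse-square law, S = 1361/1.80² = 420.1 W m^-2.
The effective emission temperature is T_e = [S(1−α)/(4σ)]^¼ = 177.0 K.
T_s = (N+1)^(1/4)·T_e ≥ 321 K requires N+1 ≥ (T_s/T_e)⁴ = (321/177.0)⁴ = 10.816.
So N ≥ 9.816; the smallest integer is N = 10.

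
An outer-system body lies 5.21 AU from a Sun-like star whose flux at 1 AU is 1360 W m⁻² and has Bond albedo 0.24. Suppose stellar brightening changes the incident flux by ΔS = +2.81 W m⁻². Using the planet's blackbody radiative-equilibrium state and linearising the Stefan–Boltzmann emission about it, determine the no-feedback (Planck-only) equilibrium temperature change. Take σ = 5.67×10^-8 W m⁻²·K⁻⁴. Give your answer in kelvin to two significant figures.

1.6 K

Flux at the orbit: S = 1360/(5.21)² = 50.10 W m⁻².
The baseline emission temperature is T_e = 113.8 K.
TOA radiative forcing: ΔF = (1−α)ΔS/4 = 0.76·(+2.81)/4 = 0.5339 W m⁻².
Linearising σT⁴ gives d(σT⁴)/dT = 4σT_e³ = 0.3345 W m⁻² per K.
So ΔT₀ = 0.5339/0.3345 = 1.60 K.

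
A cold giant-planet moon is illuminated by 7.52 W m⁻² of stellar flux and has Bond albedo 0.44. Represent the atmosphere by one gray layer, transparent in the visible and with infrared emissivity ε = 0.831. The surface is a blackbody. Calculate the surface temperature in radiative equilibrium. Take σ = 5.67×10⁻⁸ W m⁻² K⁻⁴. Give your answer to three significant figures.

75.1 K

The planet radiates to space at T_e = [S(1−α)/(4σ)]^(1/4) = 65.64 K.
The surface balance (absorbed SW + ε·downward IR = σT_s⁴) with T_a⁴ = T_s⁴/2 reduces to T_s = T_e·[2/(2−ε)]^¼ = 75.07 K.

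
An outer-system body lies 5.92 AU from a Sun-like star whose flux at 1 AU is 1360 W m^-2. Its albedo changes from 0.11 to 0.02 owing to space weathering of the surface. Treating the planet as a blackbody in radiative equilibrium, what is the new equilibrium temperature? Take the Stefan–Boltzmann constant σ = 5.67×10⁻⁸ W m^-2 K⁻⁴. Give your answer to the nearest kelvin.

Irradiance scales as 1/d², so S = 1360 W m^-2 × (1/5.92)² = 38.81 W m^-2.
T₂ = [S(1−α₂)/(4σ)]^(1/4) = [38.81·0.98/(4σ)]^(1/4) = 113.8 K.

114 kelvin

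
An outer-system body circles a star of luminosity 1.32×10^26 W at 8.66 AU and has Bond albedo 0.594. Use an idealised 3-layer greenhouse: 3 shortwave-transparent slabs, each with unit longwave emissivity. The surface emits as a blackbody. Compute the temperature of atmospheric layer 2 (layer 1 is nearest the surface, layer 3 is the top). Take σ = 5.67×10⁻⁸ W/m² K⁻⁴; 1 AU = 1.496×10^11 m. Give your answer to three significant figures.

68.8 kelvin

Orbital distance: d = 8.66 AU = 1.296×10^12 m.
Spreading L over a sphere of radius d: S = 1.32×10^26/(4π·1.30×10^12²) = 6.258 W/m².
OLR = S(1−α)/4 = 0.6352 W/m²; the top layer radiates at T_e = 57.85 K.
The net upward flux σT_e⁴ is constant between every pair of levels, so T_k⁴ = (N+1−k)T_e⁴.
With k = 2: T_2 = (3+1−2)^¼·57.85 K = 68.80 K.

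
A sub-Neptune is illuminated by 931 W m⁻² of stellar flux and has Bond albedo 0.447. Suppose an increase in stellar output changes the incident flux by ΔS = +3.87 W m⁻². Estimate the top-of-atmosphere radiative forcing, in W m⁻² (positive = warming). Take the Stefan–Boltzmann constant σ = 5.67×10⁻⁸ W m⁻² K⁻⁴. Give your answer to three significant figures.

0.535 W m⁻²

TOA radiative forcing: ΔF = (1−α)ΔS/4 = 0.553·(+3.87)/4 = 0.5350 W m⁻².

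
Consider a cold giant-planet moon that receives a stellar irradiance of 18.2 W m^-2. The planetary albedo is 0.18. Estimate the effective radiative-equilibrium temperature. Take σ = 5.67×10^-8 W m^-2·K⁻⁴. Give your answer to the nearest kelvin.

90 K

Averaging over the sphere, the absorbed flux is S(1−α)/4 = 3.731 W m^-2.
In equilibrium σT⁴ equals this, so T = 90.07 K.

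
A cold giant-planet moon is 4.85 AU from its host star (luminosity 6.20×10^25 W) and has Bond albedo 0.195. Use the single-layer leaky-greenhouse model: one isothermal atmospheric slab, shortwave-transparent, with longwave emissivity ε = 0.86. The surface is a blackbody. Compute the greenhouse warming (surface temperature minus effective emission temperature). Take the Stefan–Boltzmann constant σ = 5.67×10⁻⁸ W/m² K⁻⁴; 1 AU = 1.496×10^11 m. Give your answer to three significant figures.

d = 4.85 × 1.496×10^11 m = 7.256×10^11 m.
S = L/(4πd²) = 9.372 W/m².
The planet radiates to space at T_e = [S(1−α)/(4σ)]^(1/4) = 75.94 K.
For a single slab of emissivity ε, T_s⁴ = 2T_e⁴/(2−ε); thus T_s = 75.94·(1.754)^(1/4) = 87.40 K.
The atmosphere warms the surface by 11.46 K.

11.5 kelvin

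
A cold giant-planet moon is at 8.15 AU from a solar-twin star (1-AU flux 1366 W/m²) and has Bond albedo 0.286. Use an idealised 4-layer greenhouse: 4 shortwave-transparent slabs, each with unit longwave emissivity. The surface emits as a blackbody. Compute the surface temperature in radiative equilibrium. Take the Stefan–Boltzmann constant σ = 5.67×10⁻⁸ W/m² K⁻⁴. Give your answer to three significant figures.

By the inverse-square law, S = 1366/8.15² = 20.57 W/m².
OLR = S(1−α)/4 = 3.671 W/m²; the top layer radiates at T_e = 89.70 K.
With N = 4 opaque layers, T_s = (N+1)^(1/4)·T_e = 5^(1/4)·89.70 = 134.1 K.

134 kelvin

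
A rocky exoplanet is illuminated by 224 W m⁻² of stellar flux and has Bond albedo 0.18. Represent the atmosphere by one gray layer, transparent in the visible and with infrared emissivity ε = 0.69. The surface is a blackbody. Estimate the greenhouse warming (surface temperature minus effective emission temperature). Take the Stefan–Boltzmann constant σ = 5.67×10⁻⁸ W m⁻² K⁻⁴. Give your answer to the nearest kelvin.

19 K

The planet radiates to space at T_e = [S(1−α)/(4σ)]^(1/4) = 168.7 K.
For a single slab of emissivity ε, T_s⁴ = 2T_e⁴/(2−ε); thus T_s = 168.7·(1.527)^(1/4) = 187.5 K.
The atmosphere warms the surface by 18.82 K.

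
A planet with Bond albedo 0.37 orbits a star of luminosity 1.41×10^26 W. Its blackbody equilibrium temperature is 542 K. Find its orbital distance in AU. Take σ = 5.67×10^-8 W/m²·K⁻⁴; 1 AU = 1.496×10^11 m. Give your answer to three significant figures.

0.127 AU

The flux needed for this T is 4σT⁴/(1−0.37) = 31070 W/m².
Then d = [L/(4πS)]^(1/2) = 1.900×10^10 m, i.e. 0.1270 AU.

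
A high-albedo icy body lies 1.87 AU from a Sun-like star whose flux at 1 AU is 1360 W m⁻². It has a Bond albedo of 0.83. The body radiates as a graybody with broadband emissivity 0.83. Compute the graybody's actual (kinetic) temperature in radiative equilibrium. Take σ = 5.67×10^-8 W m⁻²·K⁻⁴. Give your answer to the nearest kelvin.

Irradiance scales as 1/d², so S = 1360 W m⁻² × (1/1.87)² = 388.9 W m⁻².
Absorbed flux (global mean): S(1−α)/4 = 388.9·0.17/4 = 16.53 W m⁻².
Equating to εσT⁴ with ε = 0.83: T = (16.53/0.83σ)^(1/4) = 136.9 K.

137 kelvin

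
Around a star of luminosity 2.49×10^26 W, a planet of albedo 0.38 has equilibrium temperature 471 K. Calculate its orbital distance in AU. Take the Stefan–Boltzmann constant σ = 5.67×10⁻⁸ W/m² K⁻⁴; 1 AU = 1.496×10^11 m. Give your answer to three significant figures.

0.222 AU

The flux needed for this T is 4σT⁴/(1−0.38) = 18000 W/m².
From L = 4πd²S, d = √(2.49×10^26/(4π·18000)) = 3.318×10^10 m = 0.2218 AU.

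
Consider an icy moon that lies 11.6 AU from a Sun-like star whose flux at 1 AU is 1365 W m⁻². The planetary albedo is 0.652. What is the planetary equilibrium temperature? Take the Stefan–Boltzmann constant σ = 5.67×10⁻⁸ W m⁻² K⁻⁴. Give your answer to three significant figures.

By the inverse-square law, S = 1365/11.6² = 10.14 W m⁻².
Absorbed flux (global mean): S(1−α)/4 = 10.14·0.348/4 = 0.8825 W m⁻².
Set σT⁴ = 0.8825 → T = (0.8825/σ)^(1/4) = 62.81 K.

62.8 K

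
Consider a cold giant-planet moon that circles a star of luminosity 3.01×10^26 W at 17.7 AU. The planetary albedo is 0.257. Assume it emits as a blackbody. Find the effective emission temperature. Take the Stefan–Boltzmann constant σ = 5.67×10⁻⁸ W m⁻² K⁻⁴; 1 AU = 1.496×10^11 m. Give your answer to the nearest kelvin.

58 kelvin

d = 17.7 × 1.496×10^11 m = 2.648×10^12 m.
S = L/(4πd²) = 3.416 W m⁻².
Averaging over the sphere, the absorbed flux is S(1−α)/4 = 0.6346 W m⁻².
In equilibrium σT⁴ equals this, so T = 57.84 K.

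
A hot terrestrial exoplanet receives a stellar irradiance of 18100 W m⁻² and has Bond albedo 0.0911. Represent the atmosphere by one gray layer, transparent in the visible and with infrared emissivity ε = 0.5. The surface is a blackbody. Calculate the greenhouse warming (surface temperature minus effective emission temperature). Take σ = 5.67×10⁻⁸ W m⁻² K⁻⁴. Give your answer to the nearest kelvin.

The planet radiates to space at T_e = [S(1−α)/(4σ)]^(1/4) = 519.0 K.
Surface balance with a leaky layer gives σT_s⁴ = σT_e⁴·2/(2−ε), so T_s = T_e·[2/(2−0.5)]^(1/4) = 557.7 K.
T_s − T_e = 557.7 − 519.0 = 38.70 K.

39 kelvin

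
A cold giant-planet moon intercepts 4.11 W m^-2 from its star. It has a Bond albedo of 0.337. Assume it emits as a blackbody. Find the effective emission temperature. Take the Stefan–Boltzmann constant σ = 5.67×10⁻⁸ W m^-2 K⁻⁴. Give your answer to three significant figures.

58.9 K

Absorbed flux (global mean): S(1−α)/4 = 4.110·0.663/4 = 0.6812 W m^-2.
Set σT⁴ = 0.6812 → T = (0.6812/σ)^(1/4) = 58.87 K.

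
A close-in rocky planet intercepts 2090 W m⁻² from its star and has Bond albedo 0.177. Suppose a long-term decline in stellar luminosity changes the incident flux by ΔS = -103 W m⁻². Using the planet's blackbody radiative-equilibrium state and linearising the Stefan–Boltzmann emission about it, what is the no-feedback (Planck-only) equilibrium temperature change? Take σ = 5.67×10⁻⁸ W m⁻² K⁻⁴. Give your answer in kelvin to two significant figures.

-3.6 K

Unperturbed T_e = [2090·(1−0.177)/(4σ)]^¼ = 295.1 K.
ΔF = Δ[S(1−α)]/4 = (1−0.177)·-103/4 = -21.19 W m⁻².
The Planck feedback parameter is 4σT_e³ = 5.829 W m⁻²/K.
ΔT₀ = ΔF/λ_P = -21.19/5.829 = -3.64 K.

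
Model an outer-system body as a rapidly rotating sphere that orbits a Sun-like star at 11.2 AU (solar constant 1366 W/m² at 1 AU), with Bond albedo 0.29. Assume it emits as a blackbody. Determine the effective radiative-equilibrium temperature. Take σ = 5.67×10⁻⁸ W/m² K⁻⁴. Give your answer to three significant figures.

76.4 K

Flux at the orbit: S = 1366/(11.2)² = 10.89 W/m².
Averaging over the sphere, the absorbed flux is S(1−α)/4 = 1.933 W/m².
Set σT⁴ = 1.933 → T = (1.933/σ)^(1/4) = 76.41 K.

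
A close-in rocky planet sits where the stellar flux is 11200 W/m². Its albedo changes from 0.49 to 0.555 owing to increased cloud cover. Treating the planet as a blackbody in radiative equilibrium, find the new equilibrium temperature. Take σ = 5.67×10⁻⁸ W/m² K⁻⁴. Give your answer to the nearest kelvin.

New equilibrium: T₂ = [(1−0.555)·11200/(4σ)]^(1/4) = 385.0 K.

385 K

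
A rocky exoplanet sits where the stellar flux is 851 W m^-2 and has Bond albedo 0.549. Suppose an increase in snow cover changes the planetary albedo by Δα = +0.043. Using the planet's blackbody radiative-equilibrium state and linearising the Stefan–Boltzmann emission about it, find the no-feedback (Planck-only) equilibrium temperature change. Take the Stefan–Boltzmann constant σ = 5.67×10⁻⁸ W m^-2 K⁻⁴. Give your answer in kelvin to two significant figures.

-4.8 kelvin

Reference equilibrium: T_e = [S(1−α)/(4σ)]^(1/4) = 202.8 K.
TOA radiative forcing: ΔF = −S·Δα/4 = −851.0·(+0.043)/4 = -9.148 W m^-2.
Linearising σT⁴ gives d(σT⁴)/dT = 4σT_e³ = 1.892 W m^-2 per K.
So ΔT₀ = -9.148/1.892 = -4.83 K.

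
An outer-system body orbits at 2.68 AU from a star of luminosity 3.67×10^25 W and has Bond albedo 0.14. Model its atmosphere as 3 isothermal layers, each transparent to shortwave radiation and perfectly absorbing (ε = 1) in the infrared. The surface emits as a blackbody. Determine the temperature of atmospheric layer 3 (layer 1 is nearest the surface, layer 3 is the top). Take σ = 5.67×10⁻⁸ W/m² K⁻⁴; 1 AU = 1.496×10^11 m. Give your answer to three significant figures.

91.1 K

d = 2.68 × 1.496×10^11 m = 4.009×10^11 m.
Spreading L over a sphere of radius d: S = 3.67×10^25/(4π·4.01×10^11²) = 18.17 W/m².
Top-of-atmosphere balance: σT_e⁴ = S(1−α)/4 = 3.906 W/m² → T_e = 91.11 K.
Each opaque layer satisfies 2T_j⁴ = T_{j−1}⁴ + T_{j+1}⁴, giving T_k⁴ = (N+1−k)T_e⁴.
With k = 3: T_3 = (3+1−3)^¼·91.11 K = 91.11 K.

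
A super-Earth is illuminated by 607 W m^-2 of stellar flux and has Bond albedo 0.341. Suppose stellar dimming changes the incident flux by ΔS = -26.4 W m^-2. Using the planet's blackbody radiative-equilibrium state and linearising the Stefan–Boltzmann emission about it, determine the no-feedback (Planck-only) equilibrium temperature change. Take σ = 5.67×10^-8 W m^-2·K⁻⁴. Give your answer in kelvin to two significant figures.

-2.2 K

The baseline emission temperature is T_e = 204.9 K.
TOA radiative forcing: ΔF = (1−α)ΔS/4 = 0.659·(-26.4)/4 = -4.349 W m^-2.
Linearising σT⁴ gives d(σT⁴)/dT = 4σT_e³ = 1.952 W m^-2 per K.
So ΔT₀ = -4.349/1.952 = -2.23 K.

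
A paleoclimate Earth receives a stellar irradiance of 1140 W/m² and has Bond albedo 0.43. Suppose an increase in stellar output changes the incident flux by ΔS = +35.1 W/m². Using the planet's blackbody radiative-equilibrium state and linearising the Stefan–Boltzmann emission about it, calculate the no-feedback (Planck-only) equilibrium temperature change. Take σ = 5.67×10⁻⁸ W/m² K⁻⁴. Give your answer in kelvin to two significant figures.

The baseline emission temperature is T_e = 231.4 K.
ΔF = Δ[S(1−α)]/4 = (1−0.43)·+35.1/4 = 5.002 W/m².
The Planck feedback parameter is 4σT_e³ = 2.809 W/m²/K.
ΔT₀ = ΔF/λ_P = 5.002/2.809 = 1.78 K.

1.8 K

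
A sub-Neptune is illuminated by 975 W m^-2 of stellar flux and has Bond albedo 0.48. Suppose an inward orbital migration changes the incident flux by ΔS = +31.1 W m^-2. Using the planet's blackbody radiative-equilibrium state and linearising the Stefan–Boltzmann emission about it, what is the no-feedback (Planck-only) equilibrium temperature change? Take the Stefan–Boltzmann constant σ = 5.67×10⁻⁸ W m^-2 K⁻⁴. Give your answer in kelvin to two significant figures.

1.7 K

The baseline emission temperature is T_e = 217.4 K.
TOA radiative forcing: ΔF = (1−α)ΔS/4 = 0.52·(+31.1)/4 = 4.043 W m^-2.
Planck response: λ_P = 4σT_e³ = 4·5.67×10⁻⁸·(217.4)³ = 2.332 W m^-2/K.
Hence the no-feedback warming is ΔF/(4σT_e³) = 1.73 K.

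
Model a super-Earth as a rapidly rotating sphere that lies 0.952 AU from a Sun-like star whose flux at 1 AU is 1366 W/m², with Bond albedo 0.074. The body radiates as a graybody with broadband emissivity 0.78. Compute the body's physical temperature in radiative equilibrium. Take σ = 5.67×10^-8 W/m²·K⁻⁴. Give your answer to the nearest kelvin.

Flux at the orbit: S = 1366/(0.952)² = 1507 W/m².
Absorbed flux (global mean): S(1−α)/4 = 1507·0.926/4 = 348.9 W/m².
Equating to εσT⁴ with ε = 0.78: T = (348.9/0.78σ)^(1/4) = 298.0 K.

298 K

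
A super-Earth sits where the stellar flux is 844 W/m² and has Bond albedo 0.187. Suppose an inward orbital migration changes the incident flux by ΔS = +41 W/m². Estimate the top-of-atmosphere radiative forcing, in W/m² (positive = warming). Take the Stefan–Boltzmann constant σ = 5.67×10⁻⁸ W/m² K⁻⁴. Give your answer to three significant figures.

Only a fraction (1−α) is absorbed and it's spread over 4πR², so ΔF = (1−α)ΔS/4 = 8.333 W/m².

8.33 W/m²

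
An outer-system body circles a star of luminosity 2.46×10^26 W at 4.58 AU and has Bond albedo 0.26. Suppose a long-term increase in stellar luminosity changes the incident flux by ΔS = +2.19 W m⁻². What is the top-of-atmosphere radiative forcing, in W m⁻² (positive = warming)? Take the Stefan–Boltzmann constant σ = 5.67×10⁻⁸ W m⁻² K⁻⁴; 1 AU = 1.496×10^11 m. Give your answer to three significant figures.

Orbital distance: d = 4.58 AU = 6.852×10^11 m.
Spreading L over a sphere of radius d: S = 2.46×10^26/(4π·6.85×10^11²) = 41.70 W m⁻².
Only a fraction (1−α) is absorbed and it's spread over 4πR², so ΔF = (1−α)ΔS/4 = 0.4052 W m⁻².

0.405 W m⁻²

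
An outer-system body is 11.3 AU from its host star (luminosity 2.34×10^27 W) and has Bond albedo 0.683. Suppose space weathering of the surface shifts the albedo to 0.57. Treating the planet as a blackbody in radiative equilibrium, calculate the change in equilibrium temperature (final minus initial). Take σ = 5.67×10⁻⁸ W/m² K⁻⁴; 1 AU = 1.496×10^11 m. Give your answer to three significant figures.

d = 11.3 × 1.496×10^11 m = 1.690×10^12 m.
Flux at the orbit: S = L/(4πd²) = 2.34×10^27/(4π·(1.69×10^12)²) = 65.16 W/m².
Before: T₁ = [65.16·0.317/(4σ)]^(1/4) = 97.69 K.
After:  T₂ = [65.16·0.43/(4σ)]^(1/4) = 105.4 K.
Change: 105.4 − 97.69 = 7.737 K.

7.74 kelvin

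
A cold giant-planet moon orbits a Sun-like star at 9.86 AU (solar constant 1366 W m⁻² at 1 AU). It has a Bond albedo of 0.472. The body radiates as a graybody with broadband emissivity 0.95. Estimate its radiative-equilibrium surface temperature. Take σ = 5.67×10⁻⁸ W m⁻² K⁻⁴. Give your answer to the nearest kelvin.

77 K

By the inverse-square law, S = 1366/9.86² = 14.05 W m⁻².
The planet absorbs (1−α)S over its disc πR² and re-emits over 4πR², so the mean absorbed flux is (1−0.472)·14.05/4 = 1.855 W m⁻².
Radiative balance εσT⁴ = 1.855 gives T = [1.855/(0.95·σ)]^(1/4) = 76.60 K.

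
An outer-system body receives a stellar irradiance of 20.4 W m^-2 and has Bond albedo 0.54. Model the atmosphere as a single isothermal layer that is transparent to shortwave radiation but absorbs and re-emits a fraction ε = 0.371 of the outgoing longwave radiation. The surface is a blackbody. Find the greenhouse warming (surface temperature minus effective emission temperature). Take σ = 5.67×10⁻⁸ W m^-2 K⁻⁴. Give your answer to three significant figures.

4.22 K

Effective emission temperature (TOA balance): σT_e⁴ = S(1−α)/4 = 2.346 W m^-2 → T_e = 80.20 K.
Surface balance with a leaky layer gives σT_s⁴ = σT_e⁴·2/(2−ε), so T_s = T_e·[2/(2−0.371)]^(1/4) = 84.42 K.
Greenhouse warming: T_s − T_e = 4.221 K.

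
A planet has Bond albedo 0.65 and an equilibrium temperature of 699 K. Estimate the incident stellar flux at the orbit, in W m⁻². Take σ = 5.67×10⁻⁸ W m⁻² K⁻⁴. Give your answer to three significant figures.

Invert the energy balance for S: S = 4σT⁴/(1−α).
σT⁴ = 5.67×10⁻⁸·(699)⁴ = 13540 W m⁻².
So S = 4×13540/(1−0.65) = 1.547×10^5 W m⁻².

1.55×10^5 W m⁻²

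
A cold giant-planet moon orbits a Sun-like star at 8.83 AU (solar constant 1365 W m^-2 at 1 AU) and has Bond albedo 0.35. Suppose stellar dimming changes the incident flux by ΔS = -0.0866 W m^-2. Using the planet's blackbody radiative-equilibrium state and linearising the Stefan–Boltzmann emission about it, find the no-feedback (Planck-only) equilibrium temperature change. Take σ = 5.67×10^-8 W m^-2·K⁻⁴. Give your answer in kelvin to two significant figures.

-0.10 kelvin

Irradiance scales as 1/d², so S = 1365 W m^-2 × (1/8.83)² = 17.51 W m^-2.
Reference equilibrium: T_e = [S(1−α)/(4σ)]^(1/4) = 84.16 K.
Only a fraction (1−α) is absorbed and it's spread over 4πR², so ΔF = (1−α)ΔS/4 = -0.01407 W m^-2.
Linearising σT⁴ gives d(σT⁴)/dT = 4σT_e³ = 0.1352 W m^-2 per K.
Hence the no-feedback warming is ΔF/(4σT_e³) = -0.104 K.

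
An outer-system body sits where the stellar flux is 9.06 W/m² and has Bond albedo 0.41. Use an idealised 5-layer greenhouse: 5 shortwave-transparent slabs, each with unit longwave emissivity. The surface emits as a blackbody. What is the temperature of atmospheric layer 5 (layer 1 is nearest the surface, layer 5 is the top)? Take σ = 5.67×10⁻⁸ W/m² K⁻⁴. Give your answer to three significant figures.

69.7 kelvin

The effective emission temperature is T_e = [S(1−α)/(4σ)]^¼ = 69.68 K.
The net upward flux σT_e⁴ is constant between every pair of levels, so T_k⁴ = (N+1−k)T_e⁴.
T_5 = (1)^(1/4)·69.68 = 69.68 K.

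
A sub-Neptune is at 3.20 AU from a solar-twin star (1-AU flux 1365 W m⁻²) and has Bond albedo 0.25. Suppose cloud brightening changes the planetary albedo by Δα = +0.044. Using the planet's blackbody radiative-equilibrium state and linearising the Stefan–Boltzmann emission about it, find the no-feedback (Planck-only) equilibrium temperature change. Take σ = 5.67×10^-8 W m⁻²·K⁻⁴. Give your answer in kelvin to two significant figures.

Irradiance scales as 1/d², so S = 1365 W m⁻² × (1/3.20)² = 133.3 W m⁻².
The baseline emission temperature is T_e = 144.9 K.
TOA radiative forcing: ΔF = −S·Δα/4 = −133.3·(+0.044)/4 = -1.466 W m⁻².
Planck response: λ_P = 4σT_e³ = 4·5.67×10⁻⁸·(144.9)³ = 0.6900 W m⁻²/K.
Hence the no-feedback warming is ΔF/(4σT_e³) = -2.13 K.

-2.1 K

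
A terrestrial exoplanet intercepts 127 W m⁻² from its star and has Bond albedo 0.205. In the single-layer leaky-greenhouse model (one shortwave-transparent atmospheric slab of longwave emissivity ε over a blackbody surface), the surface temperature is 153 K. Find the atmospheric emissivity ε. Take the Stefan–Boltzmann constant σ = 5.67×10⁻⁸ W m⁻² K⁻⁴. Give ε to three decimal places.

0.375

TOA balance gives T_e = 145.3 K.
Inverting T_s⁴ = 2T_e⁴/(2−ε): (T_e/T_s)⁴ = 0.8124, so ε = 2(1 − 0.8124) = 0.3752.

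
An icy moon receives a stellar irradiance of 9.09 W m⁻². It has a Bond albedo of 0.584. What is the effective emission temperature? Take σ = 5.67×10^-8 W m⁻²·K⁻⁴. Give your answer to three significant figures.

63.9 K

Absorbed flux (global mean): S(1−α)/4 = 9.090·0.416/4 = 0.9454 W m⁻².
Set σT⁴ = 0.9454 → T = (0.9454/σ)^(1/4) = 63.90 K.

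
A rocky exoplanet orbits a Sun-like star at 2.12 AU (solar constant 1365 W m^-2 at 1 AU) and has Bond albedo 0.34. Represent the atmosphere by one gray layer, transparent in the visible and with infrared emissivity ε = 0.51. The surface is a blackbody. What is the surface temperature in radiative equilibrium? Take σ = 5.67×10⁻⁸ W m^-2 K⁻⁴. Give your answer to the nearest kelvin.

By the inverse-square law, S = 1365/2.12² = 303.7 W m^-2.
The planet radiates to space at T_e = [S(1−α)/(4σ)]^(1/4) = 172.4 K.
Surface balance with a leaky layer gives σT_s⁴ = σT_e⁴·2/(2−ε), so T_s = T_e·[2/(2−0.51)]^(1/4) = 185.6 K.

186 K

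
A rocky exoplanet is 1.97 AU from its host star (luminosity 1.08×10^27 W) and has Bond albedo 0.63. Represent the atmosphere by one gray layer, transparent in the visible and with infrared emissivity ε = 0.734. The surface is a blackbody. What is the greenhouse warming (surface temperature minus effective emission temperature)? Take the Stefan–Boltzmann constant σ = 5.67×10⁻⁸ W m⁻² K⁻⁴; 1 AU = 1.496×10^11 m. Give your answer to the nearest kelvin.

d = 1.97 × 1.496×10^11 m = 2.947×10^11 m.
Flux at the orbit: S = L/(4πd²) = 1.08×10^27/(4π·(2.95×10^11)²) = 989.5 W m⁻².
The planet radiates to space at T_e = [S(1−α)/(4σ)]^(1/4) = 200.4 K.
For a single slab of emissivity ε, T_s⁴ = 2T_e⁴/(2−ε); thus T_s = 200.4·(1.58)^(1/4) = 224.7 K.
Greenhouse warming: T_s − T_e = 24.28 K.

24 K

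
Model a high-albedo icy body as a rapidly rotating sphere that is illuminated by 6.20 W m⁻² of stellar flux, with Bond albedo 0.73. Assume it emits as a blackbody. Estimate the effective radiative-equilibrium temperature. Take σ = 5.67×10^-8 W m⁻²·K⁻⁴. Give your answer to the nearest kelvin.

52 kelvin

Averaging over the sphere, the absorbed flux is S(1−α)/4 = 0.4185 W m⁻².
Balancing against σT⁴: T = (0.4185/5.67×10⁻⁸)^(1/4) = 52.12 K.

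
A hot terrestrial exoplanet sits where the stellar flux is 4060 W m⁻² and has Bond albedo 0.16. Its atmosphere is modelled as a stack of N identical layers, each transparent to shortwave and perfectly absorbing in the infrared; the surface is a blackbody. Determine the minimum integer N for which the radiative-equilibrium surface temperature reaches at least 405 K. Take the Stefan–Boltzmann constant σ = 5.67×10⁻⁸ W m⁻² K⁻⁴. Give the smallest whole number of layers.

OLR = S(1−α)/4 = 852.6 W m⁻²; the top layer radiates at T_e = 350.2 K.
Need (N+1)T_e⁴ ≥ T_s⁴, i.e. N+1 ≥ (405/350.2)⁴ = 1.789.
So N ≥ 0.789; the smallest integer is N = 1.

1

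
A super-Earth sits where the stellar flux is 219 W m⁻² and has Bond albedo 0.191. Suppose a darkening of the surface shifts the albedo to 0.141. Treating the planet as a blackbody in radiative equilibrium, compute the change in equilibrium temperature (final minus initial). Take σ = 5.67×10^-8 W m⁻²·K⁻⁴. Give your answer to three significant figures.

Initial: T₁ = [S(1−0.191)/(4σ)]^(1/4) = 167.2 K.
Final:   T₂ = [S(1−0.141)/(4σ)]^(1/4) = 169.7 K.
Change: 169.7 − 167.2 = 2.525 K.

2.53 K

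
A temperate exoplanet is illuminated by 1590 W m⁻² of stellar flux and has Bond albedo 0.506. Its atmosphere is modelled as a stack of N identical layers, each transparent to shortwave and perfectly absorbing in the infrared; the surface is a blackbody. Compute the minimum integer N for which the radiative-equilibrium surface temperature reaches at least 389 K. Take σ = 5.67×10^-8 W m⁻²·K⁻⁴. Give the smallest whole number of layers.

6

The effective emission temperature is T_e = [S(1−α)/(4σ)]^¼ = 242.6 K.
T_s = (N+1)^(1/4)·T_e ≥ 389 K requires N+1 ≥ (T_s/T_e)⁴ = (389/242.6)⁴ = 6.612.
The minimum whole number is N = 6.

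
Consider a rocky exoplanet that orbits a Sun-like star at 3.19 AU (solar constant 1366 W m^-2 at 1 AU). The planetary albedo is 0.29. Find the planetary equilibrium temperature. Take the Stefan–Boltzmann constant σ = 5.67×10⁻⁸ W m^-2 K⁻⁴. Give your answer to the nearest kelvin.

By the inverse-square law, S = 1366/3.19² = 134.2 W m^-2.
Averaging over the sphere, the absorbed flux is S(1−α)/4 = 23.83 W m^-2.
Balancing against σT⁴: T = (23.83/5.67×10⁻⁸)^(1/4) = 143.2 K.

143 kelvin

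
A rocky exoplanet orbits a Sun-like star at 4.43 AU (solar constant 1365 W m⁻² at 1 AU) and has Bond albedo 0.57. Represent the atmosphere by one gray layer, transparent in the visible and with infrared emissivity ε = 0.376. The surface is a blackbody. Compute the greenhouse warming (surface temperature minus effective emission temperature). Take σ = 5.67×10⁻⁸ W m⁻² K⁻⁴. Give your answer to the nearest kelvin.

6 kelvin

Irradiance scales as 1/d², so S = 1365 W m⁻² × (1/4.43)² = 69.55 W m⁻².
Effective emission temperature (TOA balance): σT_e⁴ = S(1−α)/4 = 7.477 W m⁻² → T_e = 107.2 K.
For a single slab of emissivity ε, T_s⁴ = 2T_e⁴/(2−ε); thus T_s = 107.2·(1.232)^(1/4) = 112.9 K.
Greenhouse warming: T_s − T_e = 5.727 K.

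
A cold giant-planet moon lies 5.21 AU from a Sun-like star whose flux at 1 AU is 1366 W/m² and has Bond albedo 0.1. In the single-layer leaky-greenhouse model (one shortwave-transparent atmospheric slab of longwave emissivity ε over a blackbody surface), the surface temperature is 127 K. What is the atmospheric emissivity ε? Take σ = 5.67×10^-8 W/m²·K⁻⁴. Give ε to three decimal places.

0.465

By the inverse-square law, S = 1366/5.21² = 50.32 W/m².
Effective temperature: T_e = [S(1−α)/(4σ)]^(1/4) = 118.9 K.
T_s⁴ = T_e⁴·2/(2−ε) → ε = 2 − 2(T_e/T_s)⁴ = 2 − 2·(118.9/127)⁴ = 0.4647.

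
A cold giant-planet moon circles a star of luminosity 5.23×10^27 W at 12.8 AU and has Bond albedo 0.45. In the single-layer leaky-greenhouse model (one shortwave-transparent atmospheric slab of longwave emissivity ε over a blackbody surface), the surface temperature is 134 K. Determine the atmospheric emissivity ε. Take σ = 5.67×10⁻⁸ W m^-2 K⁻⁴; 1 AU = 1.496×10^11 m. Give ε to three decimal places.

0.293

Orbital distance: d = 12.8 AU = 1.915×10^12 m.
S = L/(4πd²) = 113.5 W m^-2.
TOA balance gives T_e = 128.8 K.
Since (2−ε)/2 = (T_e/T_s)⁴ = 0.8537, ε = 0.2926.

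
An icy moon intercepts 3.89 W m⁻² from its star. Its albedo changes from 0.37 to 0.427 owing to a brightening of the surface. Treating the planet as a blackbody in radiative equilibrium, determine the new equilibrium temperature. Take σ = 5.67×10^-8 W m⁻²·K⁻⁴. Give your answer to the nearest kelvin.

New equilibrium: T₂ = [(1−0.427)·3.890/(4σ)]^(1/4) = 55.99 K.

56 K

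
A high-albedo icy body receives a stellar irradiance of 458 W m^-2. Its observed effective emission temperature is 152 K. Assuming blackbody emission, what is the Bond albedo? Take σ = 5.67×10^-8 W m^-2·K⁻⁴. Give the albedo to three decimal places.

Rearranging the radiative balance, α = 1 − 4σT⁴/S.
4σT⁴ = 4·5.67×10⁻⁸·(152)⁴ = 121.1 W m^-2.
Hence α = 1 − 121.1/458.0 = 0.7357.

0.736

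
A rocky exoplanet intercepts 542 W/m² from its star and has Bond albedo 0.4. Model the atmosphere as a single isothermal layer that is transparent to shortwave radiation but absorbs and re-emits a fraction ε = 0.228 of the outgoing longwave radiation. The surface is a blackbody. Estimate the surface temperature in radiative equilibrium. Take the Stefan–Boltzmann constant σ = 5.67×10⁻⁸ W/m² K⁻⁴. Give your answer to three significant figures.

201 K

At the top of the atmosphere, σT_e⁴ = S(1−α)/4 = 81.30 W/m², giving T_e = 194.6 K.
Surface balance with a leaky layer gives σT_s⁴ = σT_e⁴·2/(2−ε), so T_s = T_e·[2/(2−0.228)]^(1/4) = 200.6 K.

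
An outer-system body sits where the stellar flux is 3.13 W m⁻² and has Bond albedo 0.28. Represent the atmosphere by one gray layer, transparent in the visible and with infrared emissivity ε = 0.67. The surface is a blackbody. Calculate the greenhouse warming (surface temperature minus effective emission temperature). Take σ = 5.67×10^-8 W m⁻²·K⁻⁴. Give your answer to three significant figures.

6.03 kelvin

Effective emission temperature (TOA balance): σT_e⁴ = S(1−α)/4 = 0.5634 W m⁻² → T_e = 56.14 K.
The surface balance (absorbed SW + ε·downward IR = σT_s⁴) with T_a⁴ = T_s⁴/2 reduces to T_s = T_e·[2/(2−ε)]^¼ = 62.17 K.
The atmosphere warms the surface by 6.029 K.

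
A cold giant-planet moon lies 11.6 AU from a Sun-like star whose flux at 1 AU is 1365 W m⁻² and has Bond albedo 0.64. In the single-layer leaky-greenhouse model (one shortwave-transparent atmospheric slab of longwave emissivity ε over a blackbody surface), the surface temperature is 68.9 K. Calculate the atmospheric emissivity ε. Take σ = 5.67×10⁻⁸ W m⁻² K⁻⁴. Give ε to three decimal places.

Flux at the orbit: S = 1365/(11.6)² = 10.14 W m⁻².
Effective temperature: T_e = [S(1−α)/(4σ)]^(1/4) = 63.35 K.
Since (2−ε)/2 = (T_e/T_s)⁴ = 0.7145, ε = 0.5710.

0.571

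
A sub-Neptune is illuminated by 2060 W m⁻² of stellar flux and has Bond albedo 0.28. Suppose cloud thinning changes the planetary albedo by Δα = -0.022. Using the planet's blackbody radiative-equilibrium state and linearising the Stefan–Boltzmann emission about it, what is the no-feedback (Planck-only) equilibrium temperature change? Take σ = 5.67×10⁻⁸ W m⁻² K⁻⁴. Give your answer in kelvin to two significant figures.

The baseline emission temperature is T_e = 284.4 K.
ΔF = −(S/4)Δα = −(2060/4)×(-0.022) = 11.33 W m⁻².
Linearising σT⁴ gives d(σT⁴)/dT = 4σT_e³ = 5.216 W m⁻² per K.
So ΔT₀ = 11.33/5.216 = 2.17 K.

2.2 K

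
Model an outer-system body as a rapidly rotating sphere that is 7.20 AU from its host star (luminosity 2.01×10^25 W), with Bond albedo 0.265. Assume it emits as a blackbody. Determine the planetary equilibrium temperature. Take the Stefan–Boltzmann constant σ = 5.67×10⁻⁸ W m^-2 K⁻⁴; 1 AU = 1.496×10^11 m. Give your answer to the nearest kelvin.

46 K

d = 7.20 × 1.496×10^11 m = 1.077×10^12 m.
Flux at the orbit: S = L/(4πd²) = 2.01×10^25/(4π·(1.08×10^12)²) = 1.379 W m^-2.
Absorbed flux (global mean): S(1−α)/4 = 1.379·0.735/4 = 0.2533 W m^-2.
Balancing against σT⁴: T = (0.2533/5.67×10⁻⁸)^(1/4) = 45.98 K.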